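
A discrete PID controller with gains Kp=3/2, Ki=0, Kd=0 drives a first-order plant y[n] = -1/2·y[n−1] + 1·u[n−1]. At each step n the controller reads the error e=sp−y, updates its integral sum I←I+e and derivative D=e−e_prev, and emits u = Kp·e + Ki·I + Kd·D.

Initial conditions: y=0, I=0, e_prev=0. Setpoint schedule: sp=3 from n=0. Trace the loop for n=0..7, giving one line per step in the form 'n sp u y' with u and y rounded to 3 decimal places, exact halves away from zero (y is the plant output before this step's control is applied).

(exact arithmetic carried between steps; '≈' marks a value shown rounded to 6 d.p. or computed from one; I and e_prev carry over from the previous line; the table rounds u and y to 3 d.p., halves away from zero)
n=0: y=0, sp=3, e=sp−y=3; I=3, D=e−e_prev=3; u=3/2·3+0·3+0·3=4.5; next y=-1/2·0+1·4.5=4.5
n=1: y=4.5, sp=3, e=sp−y=-1.5; I=1.5, D=e−e_prev=-4.5; u=3/2·(-1.5)+0·1.5+0·(-4.5)=-2.25; next y=-1/2·4.5+1·(-2.25)=-4.5
n=2: y=-4.5, sp=3, e=sp−y=7.5; I=9, D=e−e_prev=9; u=3/2·7.5+0·9+0·9=11.25; next y=-1/2·(-4.5)+1·11.25=13.5
n=3: y=13.5, sp=3, e=sp−y=-10.5; I=-1.5, D=e−e_prev=-18; u=3/2·(-10.5)+0·(-1.5)+0·(-18)=-15.75; next y=-1/2·13.5+1·(-15.75)=-22.5
n=4: y=-22.5, sp=3, e=sp−y=25.5; I=24, D=e−e_prev=36; u=3/2·25.5+0·24+0·36=38.25; next y=-1/2·(-22.5)+1·38.25=49.5
n=5: y=49.5, sp=3, e=sp−y=-46.5; I=-22.5, D=e−e_prev=-72; u=3/2·(-46.5)+0·(-22.5)+0·(-72)=-69.75; next y=-1/2·49.5+1·(-69.75)=-94.5
n=6: y=-94.5, sp=3, e=sp−y=97.5; I=75, D=e−e_prev=144; u=3/2·97.5+0·75+0·144=146.25; next y=-1/2·(-94.5)+1·146.25=193.5
n=7: y=193.5, sp=3, e=sp−y=-190.5; I=-115.5, D=e−e_prev=-288; u=3/2·(-190.5)+0·(-115.5)+0·(-288)=-285.75; next y=-1/2·193.5+1·(-285.75)=-382.5

0 3 4.500 0.000
1 3 -2.250 4.500
2 3 11.250 -4.500
3 3 -15.750 13.500
4 3 38.250 -22.500
5 3 -69.750 49.500
6 3 146.250 -94.500
7 3 -285.750 193.500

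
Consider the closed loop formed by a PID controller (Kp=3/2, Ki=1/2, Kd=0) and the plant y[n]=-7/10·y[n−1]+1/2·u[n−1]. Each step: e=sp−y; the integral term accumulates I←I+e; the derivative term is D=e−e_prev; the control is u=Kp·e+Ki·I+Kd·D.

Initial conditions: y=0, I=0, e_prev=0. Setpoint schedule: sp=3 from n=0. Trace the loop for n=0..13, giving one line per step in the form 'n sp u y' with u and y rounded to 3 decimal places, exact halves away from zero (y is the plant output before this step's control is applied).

(exact arithmetic carried between steps; '≈' marks a value shown rounded to 6 d.p. or computed from one; I and e_prev carry over from the previous line; the table rounds u and y to 3 d.p., halves away from zero)
n=0: y=0, sp=3, e=sp−y=3; I=3, D=e−e_prev=3; u=3/2·3+1/2·3+0·3=6; next y=-7/10·0+1/2·6=3
n=1: y=3, sp=3, e=sp−y=0; I=3, D=e−e_prev=-3; u=3/2·0+1/2·3+0·(-3)=1.5; next y=-7/10·3+1/2·1.5=-1.35
n=2: y=-1.35, sp=3, e=sp−y=4.35; I=7.35, D=e−e_prev=4.35; u=3/2·4.35+1/2·7.35+0·4.35=10.2; next y=-7/10·(-1.35)+1/2·10.2=6.045
n=3: y=6.045, sp=3, e=sp−y=-3.045; I=4.305, D=e−e_prev=-7.395; u=3/2·(-3.045)+1/2·4.305+0·(-7.395)=-2.415; next y=-7/10·6.045+1/2·(-2.415)=-5.439
n=4: y=-5.439, sp=3, e=sp−y=8.439; I=12.744, D=e−e_prev=11.484; u=3/2·8.439+1/2·12.744+0·11.484=19.0305; next y=-7/10·(-5.439)+1/2·19.0305=13.32255
n=5: y=13.32255, sp=3, e=sp−y=-10.32255; I=2.42145, D=e−e_prev=-18.76155; u=3/2·(-10.32255)+1/2·2.42145+0·(-18.76155)=-14.2731; next y=-7/10·13.32255+1/2·(-14.2731)=-16.462335
n=6: y=-16.462335, sp=3, e=sp−y=19.462335; I=21.883785, D=e−e_prev=29.784885; u=3/2·19.462335+1/2·21.883785+0·29.784885=40.135395; next y=-7/10·(-16.462335)+1/2·40.135395=31.591332
n=7: y=31.591332, sp=3, e=sp−y=-28.591332; I=-6.707547, D=e−e_prev=-48.053667; u=3/2·(-28.591332)+1/2·(-6.707547)+0·(-48.053667)≈-46.240772; next y=-7/10·31.591332+1/2·(-46.240772)≈-45.234318
n=8: y≈-45.234318, sp=3, e=sp−y≈48.234318; I≈41.526771, D=e−e_prev≈76.825650; u=3/2·48.234318+1/2·41.526771+0·76.825650≈93.114863; next y=-7/10·(-45.234318)+1/2·93.114863≈78.221454
n=9: y≈78.221454, sp=3, e=sp−y≈-75.221454; I≈-33.694683, D=e−e_prev≈-123.455772; u=3/2·(-75.221454)+1/2·(-33.694683)+0·(-123.455772)≈-129.679523; next y=-7/10·78.221454+1/2·(-129.679523)≈-119.594779
n=10: y≈-119.594779, sp=3, e=sp−y≈122.594779; I≈88.900096, D=e−e_prev≈197.816233; u=3/2·122.594779+1/2·88.900096+0·197.816233≈228.342217; next y=-7/10·(-119.594779)+1/2·228.342217≈197.887454
n=11: y≈197.887454, sp=3, e=sp−y≈-194.887454; I≈-105.987358, D=e−e_prev≈-317.482233; u=3/2·(-194.887454)+1/2·(-105.987358)+0·(-317.482233)≈-345.324860; next y=-7/10·197.887454+1/2·(-345.324860)≈-311.183648
n=12: y≈-311.183648, sp=3, e=sp−y≈314.183648; I≈208.196290, D=e−e_prev≈509.071101; u=3/2·314.183648+1/2·208.196290+0·509.071101≈575.373616; next y=-7/10·(-311.183648)+1/2·575.373616≈505.515361
n=13: y≈505.515361, sp=3, e=sp−y≈-502.515361; I≈-294.319072, D=e−e_prev≈-816.699009; u=3/2·(-502.515361)+1/2·(-294.319072)+0·(-816.699009)≈-900.932578; next y=-7/10·505.515361+1/2·(-900.932578)≈-804.327042

0 3 6.000 0.000
1 3 1.500 3.000
2 3 10.200 -1.350
3 3 -2.415 6.045
4 3 19.031 -5.439
5 3 -14.273 13.323
6 3 40.135 -16.462
7 3 -46.241 31.591
8 3 93.115 -45.234
9 3 -129.680 78.221
10 3 228.342 -119.595
11 3 -345.325 197.887
12 3 575.374 -311.184
13 3 -900.933 505.515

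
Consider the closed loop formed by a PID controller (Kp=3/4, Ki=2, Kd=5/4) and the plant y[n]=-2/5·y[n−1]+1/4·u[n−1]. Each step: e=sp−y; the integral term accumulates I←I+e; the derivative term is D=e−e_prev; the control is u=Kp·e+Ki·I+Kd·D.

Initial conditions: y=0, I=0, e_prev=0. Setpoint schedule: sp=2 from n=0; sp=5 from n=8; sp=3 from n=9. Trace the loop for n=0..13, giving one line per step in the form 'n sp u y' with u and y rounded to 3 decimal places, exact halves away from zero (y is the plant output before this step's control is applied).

0 2 8.000 0.000
1 2 1.500 2.000
2 2 13.700 -0.425
3 2 -0.561 3.595
4 2 21.967 -1.578
5 2 -8.149 6.123
6 2 35.670 -4.486
7 2 -25.413 10.712
8 5 73.561 -10.638
9 3 -66.734 22.645
10 3 131.628 -25.742
11 3 -147.154 43.204
12 3 247.715 -54.070
13 3 -310.245 83.557

(exact arithmetic carried between steps; '≈' marks a value shown rounded to 6 d.p. or computed from one; I and e_prev carry over from the previous line; the table rounds u and y to 3 d.p., halves away from zero)
n=0: y=0, sp=2, e=sp−y=2; I=2, D=e−e_prev=2; u=3/4·2+2·2+5/4·2=8; next y=-2/5·0+1/4·8=2
n=1: y=2, sp=2, e=sp−y=0; I=2, D=e−e_prev=-2; u=3/4·0+2·2+5/4·(-2)=1.5; next y=-2/5·2+1/4·1.5=-0.425
n=2: y=-0.425, sp=2, e=sp−y=2.425; I=4.425, D=e−e_prev=2.425; u=3/4·2.425+2·4.425+5/4·2.425=13.7; next y=-2/5·(-0.425)+1/4·13.7=3.595
n=3: y=3.595, sp=2, e=sp−y=-1.595; I=2.83, D=e−e_prev=-4.02; u=3/4·(-1.595)+2·2.83+5/4·(-4.02)=-0.56125; next y=-2/5·3.595+1/4·(-0.56125)≈-1.578313
n=4: y≈-1.578313, sp=2, e=sp−y≈3.578313; I≈6.408313, D=e−e_prev≈5.173313; u=3/4·3.578313+2·6.408313+5/4·5.173313≈21.967; next y=-2/5·(-1.578313)+1/4·21.967≈6.123075
n=5: y=6.123075, sp=2, e=sp−y=-4.123075; I≈2.285238, D=e−e_prev≈-7.701388; u=3/4·(-4.123075)+2·2.285238+5/4·(-7.701388)≈-8.148566; next y=-2/5·6.123075+1/4·(-8.148566)≈-4.486371
n=6: y≈-4.486371, sp=2, e=sp−y≈6.486371; I≈8.771609, D=e−e_prev≈10.609446; u=3/4·6.486371+2·8.771609+5/4·10.609446≈35.669804; next y=-2/5·(-4.486371)+1/4·35.669804≈10.712000
n=7: y≈10.712000, sp=2, e=sp−y≈-8.712000; I≈0.059609, D=e−e_prev≈-15.198371; u=3/4·(-8.712000)+2·0.059609+5/4·(-15.198371)≈-25.412745; next y=-2/5·10.712000+1/4·(-25.412745)≈-10.637986
n=8: y≈-10.637986, sp=5, e=sp−y≈15.637986; I≈15.697595, D=e−e_prev≈24.349986; u=3/4·15.637986+2·15.697595+5/4·24.349986≈73.561163; next y=-2/5·(-10.637986)+1/4·73.561163≈22.645485
n=9: y≈22.645485, sp=3, e=sp−y≈-19.645485; I≈-3.947890, D=e−e_prev≈-35.283471; u=3/4·(-19.645485)+2·(-3.947890)+5/4·(-35.283471)≈-66.734232; next y=-2/5·22.645485+1/4·(-66.734232)≈-25.741752
n=10: y≈-25.741752, sp=3, e=sp−y≈28.741752; I≈24.793862, D=e−e_prev≈48.387237; u=3/4·28.741752+2·24.793862+5/4·48.387237≈131.628085; next y=-2/5·(-25.741752)+1/4·131.628085≈43.203722
n=11: y≈43.203722, sp=3, e=sp−y≈-40.203722; I≈-15.409860, D=e−e_prev≈-68.945474; u=3/4·(-40.203722)+2·(-15.409860)+5/4·(-68.945474)≈-147.154354; next y=-2/5·43.203722+1/4·(-147.154354)≈-54.070077
n=12: y≈-54.070077, sp=3, e=sp−y≈57.070077; I≈41.660218, D=e−e_prev≈97.273800; u=3/4·57.070077+2·41.660218+5/4·97.273800≈247.715243; next y=-2/5·(-54.070077)+1/4·247.715243≈83.556842
n=13: y≈83.556842, sp=3, e=sp−y≈-80.556842; I≈-38.896624, D=e−e_prev≈-137.626919; u=3/4·(-80.556842)+2·(-38.896624)+5/4·(-137.626919)≈-310.244528; next y=-2/5·83.556842+1/4·(-310.244528)≈-110.983869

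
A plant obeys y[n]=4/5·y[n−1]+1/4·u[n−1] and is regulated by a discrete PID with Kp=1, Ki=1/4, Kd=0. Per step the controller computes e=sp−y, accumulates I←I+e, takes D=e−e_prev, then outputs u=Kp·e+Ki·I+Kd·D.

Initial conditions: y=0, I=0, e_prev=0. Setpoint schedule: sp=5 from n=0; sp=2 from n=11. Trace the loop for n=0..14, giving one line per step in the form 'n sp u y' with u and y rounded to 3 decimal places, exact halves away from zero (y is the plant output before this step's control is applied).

0 5 6.250 0.000
1 5 5.547 1.563
2 5 5.063 2.637
3 5 4.731 3.375
4 5 4.503 3.883
5 5 4.346 4.232
6 5 4.238 4.472
7 5 4.163 4.637
8 5 4.112 4.750
9 5 4.077 4.828
10 5 4.053 4.882
11 2 0.286 4.919
12 2 0.697 4.007
13 2 0.979 3.380
14 2 1.173 2.949

(exact arithmetic carried between steps; '≈' marks a value shown rounded to 6 d.p. or computed from one; I and e_prev carry over from the previous line; the table rounds u and y to 3 d.p., halves away from zero)
n=0: y=0, sp=5, e=sp−y=5; I=5, D=e−e_prev=5; u=1·5+1/4·5+0·5=6.25; next y=4/5·0+1/4·6.25=1.5625
n=1: y=1.5625, sp=5, e=sp−y=3.4375; I=8.4375, D=e−e_prev=-1.5625; u=1·3.4375+1/4·8.4375+0·(-1.5625)=5.546875; next y=4/5·1.5625+1/4·5.546875≈2.636719
n=2: y≈2.636719, sp=5, e=sp−y≈2.363281; I≈10.800781, D=e−e_prev≈-1.074219; u=1·2.363281+1/4·10.800781+0·(-1.074219)≈5.063477; next y=4/5·2.636719+1/4·5.063477≈3.375244
n=3: y≈3.375244, sp=5, e=sp−y≈1.624756; I≈12.425537, D=e−e_prev≈-0.738525; u=1·1.624756+1/4·12.425537+0·(-0.738525)≈4.731140; next y=4/5·3.375244+1/4·4.731140≈3.882980
n=4: y≈3.882980, sp=5, e=sp−y≈1.117020; I≈13.542557, D=e−e_prev≈-0.507736; u=1·1.117020+1/4·13.542557+0·(-0.507736)≈4.502659; next y=4/5·3.882980+1/4·4.502659≈4.232049
n=5: y≈4.232049, sp=5, e=sp−y≈0.767951; I≈14.310508, D=e−e_prev≈-0.349069; u=1·0.767951+1/4·14.310508+0·(-0.349069)≈4.345578; next y=4/5·4.232049+1/4·4.345578≈4.472034
n=6: y≈4.472034, sp=5, e=sp−y≈0.527966; I≈14.838474, D=e−e_prev≈-0.239985; u=1·0.527966+1/4·14.838474+0·(-0.239985)≈4.237585; next y=4/5·4.472034+1/4·4.237585≈4.637023
n=7: y≈4.637023, sp=5, e=sp−y≈0.362977; I≈15.201451, D=e−e_prev≈-0.164989; u=1·0.362977+1/4·15.201451+0·(-0.164989)≈4.163340; next y=4/5·4.637023+1/4·4.163340≈4.750453
n=8: y≈4.750453, sp=5, e=sp−y≈0.249547; I≈15.450998, D=e−e_prev≈-0.113430; u=1·0.249547+1/4·15.450998+0·(-0.113430)≈4.112296; next y=4/5·4.750453+1/4·4.112296≈4.828437
n=9: y≈4.828437, sp=5, e=sp−y≈0.171563; I≈15.622561, D=e−e_prev≈-0.077983; u=1·0.171563+1/4·15.622561+0·(-0.077983)≈4.077203; next y=4/5·4.828437+1/4·4.077203≈4.882050
n=10: y≈4.882050, sp=5, e=sp−y≈0.117950; I≈15.740511, D=e−e_prev≈-0.053614; u=1·0.117950+1/4·15.740511+0·(-0.053614)≈4.053077; next y=4/5·4.882050+1/4·4.053077≈4.918910
n=11: y≈4.918910, sp=2, e=sp−y≈-2.918910; I≈12.821601, D=e−e_prev≈-3.036859; u=1·(-2.918910)+1/4·12.821601+0·(-3.036859)≈0.286491; next y=4/5·4.918910+1/4·0.286491≈4.006750
n=12: y≈4.006750, sp=2, e=sp−y≈-2.006750; I≈10.814851, D=e−e_prev≈0.912159; u=1·(-2.006750)+1/4·10.814851+0·0.912159≈0.696962; next y=4/5·4.006750+1/4·0.696962≈3.379641
n=13: y≈3.379641, sp=2, e=sp−y≈-1.379641; I≈9.435210, D=e−e_prev≈0.627109; u=1·(-1.379641)+1/4·9.435210+0·0.627109≈0.979162; next y=4/5·3.379641+1/4·0.979162≈2.948503
n=14: y≈2.948503, sp=2, e=sp−y≈-0.948503; I≈8.486707, D=e−e_prev≈0.431138; u=1·(-0.948503)+1/4·8.486707+0·0.431138≈1.173174; next y=4/5·2.948503+1/4·1.173174≈2.652096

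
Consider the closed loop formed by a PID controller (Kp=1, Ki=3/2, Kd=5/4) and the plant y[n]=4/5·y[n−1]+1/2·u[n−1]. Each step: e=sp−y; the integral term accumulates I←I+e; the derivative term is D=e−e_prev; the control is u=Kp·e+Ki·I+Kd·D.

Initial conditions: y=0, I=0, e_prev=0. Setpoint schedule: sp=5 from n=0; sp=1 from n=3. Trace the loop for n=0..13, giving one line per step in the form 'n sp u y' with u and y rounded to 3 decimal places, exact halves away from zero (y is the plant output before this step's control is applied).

(exact arithmetic carried between steps; '≈' marks a value shown rounded to 6 d.p. or computed from one; I and e_prev carry over from the previous line; the table rounds u and y to 3 d.p., halves away from zero)
n=0: y=0, sp=5, e=sp−y=5; I=5, D=e−e_prev=5; u=1·5+3/2·5+5/4·5=18.75; next y=4/5·0+1/2·18.75=9.375
n=1: y=9.375, sp=5, e=sp−y=-4.375; I=0.625, D=e−e_prev=-9.375; u=1·(-4.375)+3/2·0.625+5/4·(-9.375)=-15.15625; next y=4/5·9.375+1/2·(-15.15625)=-0.078125
n=2: y=-0.078125, sp=5, e=sp−y=5.078125; I=5.703125, D=e−e_prev=9.453125; u=1·5.078125+3/2·5.703125+5/4·9.453125≈25.449219; next y=4/5·(-0.078125)+1/2·25.449219≈12.662109
n=3: y≈12.662109, sp=1, e=sp−y≈-11.662109; I≈-5.958984, D=e−e_prev≈-16.740234; u=1·(-11.662109)+3/2·(-5.958984)+5/4·(-16.740234)≈-41.525879; next y=4/5·12.662109+1/2·(-41.525879)≈-10.633252
n=4: y≈-10.633252, sp=1, e=sp−y≈11.633252; I≈5.674268, D=e−e_prev≈23.295361; u=1·11.633252+3/2·5.674268+5/4·23.295361≈49.263855; next y=4/5·(-10.633252)+1/2·49.263855≈16.125326
n=5: y≈16.125326, sp=1, e=sp−y≈-15.125326; I≈-9.451058, D=e−e_prev≈-26.758578; u=1·(-15.125326)+3/2·(-9.451058)+5/4·(-26.758578)≈-62.750136; next y=4/5·16.125326+1/2·(-62.750136)≈-18.474807
n=6: y≈-18.474807, sp=1, e=sp−y≈19.474807; I≈10.023749, D=e−e_prev≈34.600133; u=1·19.474807+3/2·10.023749+5/4·34.600133≈77.760597; next y=4/5·(-18.474807)+1/2·77.760597≈24.100453
n=7: y≈24.100453, sp=1, e=sp−y≈-23.100453; I≈-13.076704, D=e−e_prev≈-42.575260; u=1·(-23.100453)+3/2·(-13.076704)+5/4·(-42.575260)≈-95.934583; next y=4/5·24.100453+1/2·(-95.934583)≈-28.686929
n=8: y≈-28.686929, sp=1, e=sp−y≈29.686929; I≈16.610226, D=e−e_prev≈52.787382; u=1·29.686929+3/2·16.610226+5/4·52.787382≈120.586496; next y=4/5·(-28.686929)+1/2·120.586496≈37.343704
n=9: y≈37.343704, sp=1, e=sp−y≈-36.343704; I≈-19.733479, D=e−e_prev≈-66.030634; u=1·(-36.343704)+3/2·(-19.733479)+5/4·(-66.030634)≈-148.482214; next y=4/5·37.343704+1/2·(-148.482214)≈-44.366144
n=10: y≈-44.366144, sp=1, e=sp−y≈45.366144; I≈25.632665, D=e−e_prev≈81.709848; u=1·45.366144+3/2·25.632665+5/4·81.709848≈185.952451; next y=4/5·(-44.366144)+1/2·185.952451≈57.483311
n=11: y≈57.483311, sp=1, e=sp−y≈-56.483311; I≈-30.850646, D=e−e_prev≈-101.849454; u=1·(-56.483311)+3/2·(-30.850646)+5/4·(-101.849454)≈-230.071097; next y=4/5·57.483311+1/2·(-230.071097)≈-69.048900
n=12: y≈-69.048900, sp=1, e=sp−y≈70.048900; I≈39.198254, D=e−e_prev≈126.532211; u=1·70.048900+3/2·39.198254+5/4·126.532211≈287.011545; next y=4/5·(-69.048900)+1/2·287.011545≈88.266652
n=13: y≈88.266652, sp=1, e=sp−y≈-87.266652; I≈-48.068398, D=e−e_prev≈-157.315552; u=1·(-87.266652)+3/2·(-48.068398)+5/4·(-157.315552)≈-356.013690; next y=4/5·88.266652+1/2·(-356.013690)≈-107.393523

0 5 18.750 0.000
1 5 -15.156 9.375
2 5 25.449 -0.078
3 1 -41.526 12.662
4 1 49.264 -10.633
5 1 -62.750 16.125
6 1 77.761 -18.475
7 1 -95.935 24.100
8 1 120.586 -28.687
9 1 -148.482 37.344
10 1 185.952 -44.366
11 1 -230.071 57.483
12 1 287.012 -69.049
13 1 -356.014 88.267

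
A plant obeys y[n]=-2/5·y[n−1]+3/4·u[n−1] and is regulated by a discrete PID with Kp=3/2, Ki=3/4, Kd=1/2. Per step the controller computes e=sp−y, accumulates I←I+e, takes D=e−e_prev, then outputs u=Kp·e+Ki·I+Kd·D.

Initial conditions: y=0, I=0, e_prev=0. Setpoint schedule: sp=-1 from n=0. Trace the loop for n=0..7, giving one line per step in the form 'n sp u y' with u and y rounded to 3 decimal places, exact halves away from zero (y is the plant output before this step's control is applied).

(exact arithmetic carried between steps; '≈' marks a value shown rounded to 6 d.p. or computed from one; I and e_prev carry over from the previous line; the table rounds u and y to 3 d.p., halves away from zero)
n=0: y=0, sp=-1, e=sp−y=-1; I=-1, D=e−e_prev=-1; u=3/2·(-1)+3/4·(-1)+1/2·(-1)=-2.75; next y=-2/5·0+3/4·(-2.75)=-2.0625
n=1: y=-2.0625, sp=-1, e=sp−y=1.0625; I=0.0625, D=e−e_prev=2.0625; u=3/2·1.0625+3/4·0.0625+1/2·2.0625=2.671875; next y=-2/5·(-2.0625)+3/4·2.671875≈2.828906
n=2: y≈2.828906, sp=-1, e=sp−y≈-3.828906; I≈-3.766406, D=e−e_prev≈-4.891406; u=3/2·(-3.828906)+3/4·(-3.766406)+1/2·(-4.891406)≈-11.013867; next y=-2/5·2.828906+3/4·(-11.013867)≈-9.391963
n=3: y≈-9.391963, sp=-1, e=sp−y≈8.391963; I≈4.625557, D=e−e_prev≈12.220869; u=3/2·8.391963+3/4·4.625557+1/2·12.220869≈22.167546; next y=-2/5·(-9.391963)+3/4·22.167546≈20.382445
n=4: y≈20.382445, sp=-1, e=sp−y≈-21.382445; I≈-16.756888, D=e−e_prev≈-29.774408; u=3/2·(-21.382445)+3/4·(-16.756888)+1/2·(-29.774408)≈-59.528538; next y=-2/5·20.382445+3/4·(-59.528538)≈-52.799381
n=5: y≈-52.799381, sp=-1, e=sp−y≈51.799381; I≈35.042493, D=e−e_prev≈73.181826; u=3/2·51.799381+3/4·35.042493+1/2·73.181826≈140.571854; next y=-2/5·(-52.799381)+3/4·140.571854≈126.548643
n=6: y≈126.548643, sp=-1, e=sp−y≈-127.548643; I≈-92.506150, D=e−e_prev≈-179.348024; u=3/2·(-127.548643)+3/4·(-92.506150)+1/2·(-179.348024)≈-350.376590; next y=-2/5·126.548643+3/4·(-350.376590)≈-313.401900
n=7: y≈-313.401900, sp=-1, e=sp−y≈312.401900; I≈219.895749, D=e−e_prev≈439.950543; u=3/2·312.401900+3/4·219.895749+1/2·439.950543≈853.499933; next y=-2/5·(-313.401900)+3/4·853.499933≈765.485710

0 -1 -2.750 0.000
1 -1 2.672 -2.063
2 -1 -11.014 2.829
3 -1 22.168 -9.392
4 -1 -59.529 20.382
5 -1 140.572 -52.799
6 -1 -350.377 126.549
7 -1 853.500 -313.402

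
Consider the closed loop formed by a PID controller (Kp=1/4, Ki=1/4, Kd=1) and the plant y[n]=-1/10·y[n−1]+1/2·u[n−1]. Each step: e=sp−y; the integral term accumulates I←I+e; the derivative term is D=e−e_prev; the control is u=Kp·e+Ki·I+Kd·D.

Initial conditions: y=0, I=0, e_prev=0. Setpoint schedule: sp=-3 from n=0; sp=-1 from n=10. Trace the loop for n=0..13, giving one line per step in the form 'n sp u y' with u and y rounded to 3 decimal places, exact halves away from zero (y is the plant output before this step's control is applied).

(exact arithmetic carried between steps; '≈' marks a value shown rounded to 6 d.p. or computed from one; I and e_prev carry over from the previous line; the table rounds u and y to 3 d.p., halves away from zero)
n=0: y=0, sp=-3, e=sp−y=-3; I=-3, D=e−e_prev=-3; u=1/4·(-3)+1/4·(-3)+1·(-3)=-4.5; next y=-1/10·0+1/2·(-4.5)=-2.25
n=1: y=-2.25, sp=-3, e=sp−y=-0.75; I=-3.75, D=e−e_prev=2.25; u=1/4·(-0.75)+1/4·(-3.75)+1·2.25=1.125; next y=-1/10·(-2.25)+1/2·1.125=0.7875
n=2: y=0.7875, sp=-3, e=sp−y=-3.7875; I=-7.5375, D=e−e_prev=-3.0375; u=1/4·(-3.7875)+1/4·(-7.5375)+1·(-3.0375)=-5.86875; next y=-1/10·0.7875+1/2·(-5.86875)=-3.013125
n=3: y=-3.013125, sp=-3, e=sp−y=0.013125; I=-7.524375, D=e−e_prev=3.800625; u=1/4·0.013125+1/4·(-7.524375)+1·3.800625≈1.922813; next y=-1/10·(-3.013125)+1/2·1.922813≈1.262719
n=4: y≈1.262719, sp=-3, e=sp−y≈-4.262719; I≈-11.787094, D=e−e_prev≈-4.275844; u=1/4·(-4.262719)+1/4·(-11.787094)+1·(-4.275844)≈-8.288297; next y=-1/10·1.262719+1/2·(-8.288297)≈-4.270420
n=5: y≈-4.270420, sp=-3, e=sp−y≈1.270420; I≈-10.516673, D=e−e_prev≈5.533139; u=1/4·1.270420+1/4·(-10.516673)+1·5.533139≈3.221576; next y=-1/10·(-4.270420)+1/2·3.221576≈2.037830
n=6: y≈2.037830, sp=-3, e=sp−y≈-5.037830; I≈-15.554503, D=e−e_prev≈-6.308250; u=1/4·(-5.037830)+1/4·(-15.554503)+1·(-6.308250)≈-11.456334; next y=-1/10·2.037830+1/2·(-11.456334)≈-5.931950
n=7: y≈-5.931950, sp=-3, e=sp−y≈2.931950; I≈-12.622554, D=e−e_prev≈7.969780; u=1/4·2.931950+1/4·(-12.622554)+1·7.969780≈5.547129; next y=-1/10·(-5.931950)+1/2·5.547129≈3.366759
n=8: y≈3.366759, sp=-3, e=sp−y≈-6.366759; I≈-18.989313, D=e−e_prev≈-9.298709; u=1/4·(-6.366759)+1/4·(-18.989313)+1·(-9.298709)≈-15.637727; next y=-1/10·3.366759+1/2·(-15.637727)≈-8.155540
n=9: y≈-8.155540, sp=-3, e=sp−y≈5.155540; I≈-13.833773, D=e−e_prev≈11.522299; u=1/4·5.155540+1/4·(-13.833773)+1·11.522299≈9.352740; next y=-1/10·(-8.155540)+1/2·9.352740≈5.491924
n=10: y≈5.491924, sp=-1, e=sp−y≈-6.491924; I≈-20.325698, D=e−e_prev≈-11.647464; u=1/4·(-6.491924)+1/4·(-20.325698)+1·(-11.647464)≈-18.351869; next y=-1/10·5.491924+1/2·(-18.351869)≈-9.725127
n=11: y≈-9.725127, sp=-1, e=sp−y≈8.725127; I≈-11.600571, D=e−e_prev≈15.217051; u=1/4·8.725127+1/4·(-11.600571)+1·15.217051≈14.498190; next y=-1/10·(-9.725127)+1/2·14.498190≈8.221608
n=12: y≈8.221608, sp=-1, e=sp−y≈-9.221608; I≈-20.822178, D=e−e_prev≈-17.946735; u=1/4·(-9.221608)+1/4·(-20.822178)+1·(-17.946735)≈-25.457681; next y=-1/10·8.221608+1/2·(-25.457681)≈-13.551001
n=13: y≈-13.551001, sp=-1, e=sp−y≈12.551001; I≈-8.271177, D=e−e_prev≈21.772609; u=1/4·12.551001+1/4·(-8.271177)+1·21.772609≈22.842565; next y=-1/10·(-13.551001)+1/2·22.842565≈12.776383

0 -3 -4.500 0.000
1 -3 1.125 -2.250
2 -3 -5.869 0.788
3 -3 1.923 -3.013
4 -3 -8.288 1.263
5 -3 3.222 -4.270
6 -3 -11.456 2.038
7 -3 5.547 -5.932
8 -3 -15.638 3.367
9 -3 9.353 -8.156
10 -1 -18.352 5.492
11 -1 14.498 -9.725
12 -1 -25.458 8.222
13 -1 22.843 -13.551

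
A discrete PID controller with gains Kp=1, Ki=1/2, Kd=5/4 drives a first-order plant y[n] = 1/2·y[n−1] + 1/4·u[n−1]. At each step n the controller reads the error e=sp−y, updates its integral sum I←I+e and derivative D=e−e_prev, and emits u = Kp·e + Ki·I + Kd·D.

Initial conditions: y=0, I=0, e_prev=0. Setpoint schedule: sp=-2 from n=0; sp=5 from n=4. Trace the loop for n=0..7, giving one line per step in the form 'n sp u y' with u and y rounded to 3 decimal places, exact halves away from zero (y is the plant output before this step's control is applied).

0 -2 -5.500 0.000
1 -2 -0.219 -1.375
2 -2 -3.990 -0.742
3 -2 -2.105 -1.369
4 5 15.611 -1.211
5 5 -2.233 3.298
6 5 10.323 1.090
7 5 3.921 3.126

(exact arithmetic carried between steps; '≈' marks a value shown rounded to 6 d.p. or computed from one; I and e_prev carry over from the previous line; the table rounds u and y to 3 d.p., halves away from zero)
n=0: y=0, sp=-2, e=sp−y=-2; I=-2, D=e−e_prev=-2; u=1·(-2)+1/2·(-2)+5/4·(-2)=-5.5; next y=1/2·0+1/4·(-5.5)=-1.375
n=1: y=-1.375, sp=-2, e=sp−y=-0.625; I=-2.625, D=e−e_prev=1.375; u=1·(-0.625)+1/2·(-2.625)+5/4·1.375=-0.21875; next y=1/2·(-1.375)+1/4·(-0.21875)≈-0.742188
n=2: y≈-0.742188, sp=-2, e=sp−y≈-1.257813; I≈-3.882813, D=e−e_prev≈-0.632813; u=1·(-1.257813)+1/2·(-3.882813)+5/4·(-0.632813)≈-3.990234; next y=1/2·(-0.742188)+1/4·(-3.990234)≈-1.368652
n=3: y≈-1.368652, sp=-2, e=sp−y≈-0.631348; I≈-4.514160, D=e−e_prev≈0.626465; u=1·(-0.631348)+1/2·(-4.514160)+5/4·0.626465≈-2.105347; next y=1/2·(-1.368652)+1/4·(-2.105347)≈-1.210663
n=4: y≈-1.210663, sp=5, e=sp−y≈6.210663; I≈1.696503, D=e−e_prev≈6.842010; u=1·6.210663+1/2·1.696503+5/4·6.842010≈15.611427; next y=1/2·(-1.210663)+1/4·15.611427≈3.297525
n=5: y≈3.297525, sp=5, e=sp−y≈1.702475; I≈3.398977, D=e−e_prev≈-4.508188; u=1·1.702475+1/2·3.398977+5/4·(-4.508188)≈-2.233272; next y=1/2·3.297525+1/4·(-2.233272)≈1.090445
n=6: y≈1.090445, sp=5, e=sp−y≈3.909555; I≈7.308533, D=e−e_prev≈2.207081; u=1·3.909555+1/2·7.308533+5/4·2.207081≈10.322673; next y=1/2·1.090445+1/4·10.322673≈3.125890
n=7: y≈3.125890, sp=5, e=sp−y≈1.874110; I≈9.182642, D=e−e_prev≈-2.035446; u=1·1.874110+1/2·9.182642+5/4·(-2.035446)≈3.921123; next y=1/2·3.125890+1/4·3.921123≈2.543226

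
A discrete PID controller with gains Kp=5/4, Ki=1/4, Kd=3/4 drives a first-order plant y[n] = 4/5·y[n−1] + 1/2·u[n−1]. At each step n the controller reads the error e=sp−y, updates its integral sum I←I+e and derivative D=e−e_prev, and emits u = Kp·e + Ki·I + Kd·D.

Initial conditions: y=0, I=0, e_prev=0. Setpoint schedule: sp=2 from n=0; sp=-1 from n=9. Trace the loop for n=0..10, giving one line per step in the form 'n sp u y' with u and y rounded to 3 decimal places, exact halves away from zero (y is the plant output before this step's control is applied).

0 2 4.500 0.000
1 2 -1.563 2.250
2 2 2.833 1.019
3 2 -0.574 2.231
4 2 1.927 1.498
5 2 0.009 2.162
6 2 1.429 1.734
7 2 0.347 2.102
8 2 1.153 1.855
9 -1 -6.208 2.061
10 -1 3.342 -1.456

(exact arithmetic carried between steps; '≈' marks a value shown rounded to 6 d.p. or computed from one; I and e_prev carry over from the previous line; the table rounds u and y to 3 d.p., halves away from zero)
n=0: y=0, sp=2, e=sp−y=2; I=2, D=e−e_prev=2; u=5/4·2+1/4·2+3/4·2=4.5; next y=4/5·0+1/2·4.5=2.25
n=1: y=2.25, sp=2, e=sp−y=-0.25; I=1.75, D=e−e_prev=-2.25; u=5/4·(-0.25)+1/4·1.75+3/4·(-2.25)=-1.5625; next y=4/5·2.25+1/2·(-1.5625)=1.01875
n=2: y=1.01875, sp=2, e=sp−y=0.98125; I=2.73125, D=e−e_prev=1.23125; u=5/4·0.98125+1/4·2.73125+3/4·1.23125≈2.832813; next y=4/5·1.01875+1/2·2.832813≈2.231406
n=3: y≈2.231406, sp=2, e=sp−y≈-0.231406; I≈2.499844, D=e−e_prev≈-1.212656; u=5/4·(-0.231406)+1/4·2.499844+3/4·(-1.212656)≈-0.573789; next y=4/5·2.231406+1/2·(-0.573789)≈1.498230
n=4: y≈1.498230, sp=2, e=sp−y≈0.501770; I≈3.001613, D=e−e_prev≈0.733176; u=5/4·0.501770+1/4·3.001613+3/4·0.733176≈1.927497; next y=4/5·1.498230+1/2·1.927497≈2.162333
n=5: y≈2.162333, sp=2, e=sp−y≈-0.162333; I≈2.839280, D=e−e_prev≈-0.664102; u=5/4·(-0.162333)+1/4·2.839280+3/4·(-0.664102)≈0.008827; next y=4/5·2.162333+1/2·0.008827≈1.734280
n=6: y≈1.734280, sp=2, e=sp−y≈0.265720; I≈3.105000, D=e−e_prev≈0.428053; u=5/4·0.265720+1/4·3.105000+3/4·0.428053≈1.429440; next y=4/5·1.734280+1/2·1.429440≈2.102144
n=7: y≈2.102144, sp=2, e=sp−y≈-0.102144; I≈3.002857, D=e−e_prev≈-0.367864; u=5/4·(-0.102144)+1/4·3.002857+3/4·(-0.367864)≈0.347136; next y=4/5·2.102144+1/2·0.347136≈1.855283
n=8: y≈1.855283, sp=2, e=sp−y≈0.144717; I≈3.147573, D=e−e_prev≈0.246861; u=5/4·0.144717+1/4·3.147573+3/4·0.246861≈1.152935; next y=4/5·1.855283+1/2·1.152935≈2.060694
n=9: y≈2.060694, sp=-1, e=sp−y≈-3.060694; I≈0.086879, D=e−e_prev≈-3.205411; u=5/4·(-3.060694)+1/4·0.086879+3/4·(-3.205411)≈-6.208206; next y=4/5·2.060694+1/2·(-6.208206)≈-1.455548
n=10: y≈-1.455548, sp=-1, e=sp−y≈0.455548; I≈0.542427, D=e−e_prev≈3.516242; u=5/4·0.455548+1/4·0.542427+3/4·3.516242≈3.342223; next y=4/5·(-1.455548)+1/2·3.342223≈0.506673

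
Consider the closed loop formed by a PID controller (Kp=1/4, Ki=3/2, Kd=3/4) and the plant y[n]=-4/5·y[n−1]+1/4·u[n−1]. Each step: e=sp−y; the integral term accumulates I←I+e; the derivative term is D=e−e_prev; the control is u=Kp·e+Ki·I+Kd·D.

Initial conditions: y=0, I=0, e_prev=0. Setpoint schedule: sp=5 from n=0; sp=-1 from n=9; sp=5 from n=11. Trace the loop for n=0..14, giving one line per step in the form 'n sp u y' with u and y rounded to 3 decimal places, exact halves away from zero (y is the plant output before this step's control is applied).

(exact arithmetic carried between steps; '≈' marks a value shown rounded to 6 d.p. or computed from one; I and e_prev carry over from the previous line; the table rounds u and y to 3 d.p., halves away from zero)
n=0: y=0, sp=5, e=sp−y=5; I=5, D=e−e_prev=5; u=1/4·5+3/2·5+3/4·5=12.5; next y=-4/5·0+1/4·12.5=3.125
n=1: y=3.125, sp=5, e=sp−y=1.875; I=6.875, D=e−e_prev=-3.125; u=1/4·1.875+3/2·6.875+3/4·(-3.125)=8.4375; next y=-4/5·3.125+1/4·8.4375=-0.390625
n=2: y=-0.390625, sp=5, e=sp−y=5.390625; I=12.265625, D=e−e_prev=3.515625; u=1/4·5.390625+3/2·12.265625+3/4·3.515625≈22.382813; next y=-4/5·(-0.390625)+1/4·22.382813≈5.908203
n=3: y≈5.908203, sp=5, e=sp−y≈-0.908203; I≈11.357422, D=e−e_prev≈-6.298828; u=1/4·(-0.908203)+3/2·11.357422+3/4·(-6.298828)≈12.084961; next y=-4/5·5.908203+1/4·12.084961≈-1.705322
n=4: y≈-1.705322, sp=5, e=sp−y≈6.705322; I≈18.062744, D=e−e_prev≈7.613525; u=1/4·6.705322+3/2·18.062744+3/4·7.613525≈34.480591; next y=-4/5·(-1.705322)+1/4·34.480591≈9.984406
n=5: y≈9.984406, sp=5, e=sp−y≈-4.984406; I≈13.078339, D=e−e_prev≈-11.689728; u=1/4·(-4.984406)+3/2·13.078339+3/4·(-11.689728)≈9.604111; next y=-4/5·9.984406+1/4·9.604111≈-5.586497
n=6: y≈-5.586497, sp=5, e=sp−y≈10.586497; I≈23.664835, D=e−e_prev≈15.570902; u=1/4·10.586497+3/2·23.664835+3/4·15.570902≈49.822054; next y=-4/5·(-5.586497)+1/4·49.822054≈16.924711
n=7: y≈16.924711, sp=5, e=sp−y≈-11.924711; I≈11.740124, D=e−e_prev≈-22.511208; u=1/4·(-11.924711)+3/2·11.740124+3/4·(-22.511208)≈-2.254397; next y=-4/5·16.924711+1/4·(-2.254397)≈-14.103368
n=8: y≈-14.103368, sp=5, e=sp−y≈19.103368; I≈30.843492, D=e−e_prev≈31.028079; u=1/4·19.103368+3/2·30.843492+3/4·31.028079≈74.312140; next y=-4/5·(-14.103368)+1/4·74.312140≈29.860729
n=9: y≈29.860729, sp=-1, e=sp−y≈-30.860729; I≈-0.017237, D=e−e_prev≈-49.964097; u=1/4·(-30.860729)+3/2·(-0.017237)+3/4·(-49.964097)≈-45.214110; next y=-4/5·29.860729+1/4·(-45.214110)≈-35.192111
n=10: y≈-35.192111, sp=-1, e=sp−y≈34.192111; I≈34.174874, D=e−e_prev≈65.052840; u=1/4·34.192111+3/2·34.174874+3/4·65.052840≈108.599969; next y=-4/5·(-35.192111)+1/4·108.599969≈55.303681
n=11: y≈55.303681, sp=5, e=sp−y≈-50.303681; I≈-16.128807, D=e−e_prev≈-84.495792; u=1/4·(-50.303681)+3/2·(-16.128807)+3/4·(-84.495792)≈-100.140974; next y=-4/5·55.303681+1/4·(-100.140974)≈-69.278188
n=12: y≈-69.278188, sp=5, e=sp−y≈74.278188; I≈58.149382, D=e−e_prev≈124.581869; u=1/4·74.278188+3/2·58.149382+3/4·124.581869≈199.230021; next y=-4/5·(-69.278188)+1/4·199.230021≈105.230056
n=13: y≈105.230056, sp=5, e=sp−y≈-100.230056; I≈-42.080675, D=e−e_prev≈-174.508244; u=1/4·(-100.230056)+3/2·(-42.080675)+3/4·(-174.508244)≈-219.059709; next y=-4/5·105.230056+1/4·(-219.059709)≈-138.948972
n=14: y≈-138.948972, sp=5, e=sp−y≈143.948972; I≈101.868298, D=e−e_prev≈244.179028; u=1/4·143.948972+3/2·101.868298+3/4·244.179028≈371.923961; next y=-4/5·(-138.948972)+1/4·371.923961≈204.140168

0 5 12.500 0.000
1 5 8.438 3.125
2 5 22.383 -0.391
3 5 12.085 5.908
4 5 34.481 -1.705
5 5 9.604 9.984
6 5 49.822 -5.586
7 5 -2.254 16.925
8 5 74.312 -14.103
9 -1 -45.214 29.861
10 -1 108.600 -35.192
11 5 -100.141 55.304
12 5 199.230 -69.278
13 5 -219.060 105.230
14 5 371.924 -138.949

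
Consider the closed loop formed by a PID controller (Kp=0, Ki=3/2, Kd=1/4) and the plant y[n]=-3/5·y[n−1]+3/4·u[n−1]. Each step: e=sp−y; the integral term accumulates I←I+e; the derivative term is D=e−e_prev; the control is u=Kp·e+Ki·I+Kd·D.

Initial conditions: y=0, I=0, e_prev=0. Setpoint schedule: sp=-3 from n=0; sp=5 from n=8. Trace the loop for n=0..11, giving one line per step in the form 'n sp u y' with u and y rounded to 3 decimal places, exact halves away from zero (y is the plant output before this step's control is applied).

0 -3 -5.250 0.000
1 -3 -2.109 -3.938
2 -3 -9.944 0.780
3 -3 0.802 -7.926
4 -3 -17.231 5.357
5 -3 11.170 -16.138
6 -3 -34.343 18.060
7 -3 38.259 -36.593
8 5 -63.690 50.650
9 5 113.059 -78.158
10 5 -161.638 131.689
11 5 281.670 -200.242

(exact arithmetic carried between steps; '≈' marks a value shown rounded to 6 d.p. or computed from one; I and e_prev carry over from the previous line; the table rounds u and y to 3 d.p., halves away from zero)
n=0: y=0, sp=-3, e=sp−y=-3; I=-3, D=e−e_prev=-3; u=0·(-3)+3/2·(-3)+1/4·(-3)=-5.25; next y=-3/5·0+3/4·(-5.25)=-3.9375
n=1: y=-3.9375, sp=-3, e=sp−y=0.9375; I=-2.0625, D=e−e_prev=3.9375; u=0·0.9375+3/2·(-2.0625)+1/4·3.9375=-2.109375; next y=-3/5·(-3.9375)+3/4·(-2.109375)≈0.780469
n=2: y≈0.780469, sp=-3, e=sp−y≈-3.780469; I≈-5.842969, D=e−e_prev≈-4.717969; u=0·(-3.780469)+3/2·(-5.842969)+1/4·(-4.717969)≈-9.943945; next y=-3/5·0.780469+3/4·(-9.943945)≈-7.926240
n=3: y≈-7.926240, sp=-3, e=sp−y≈4.926240; I≈-0.916729, D=e−e_prev≈8.706709; u=0·4.926240+3/2·(-0.916729)+1/4·8.706709≈0.801584; next y=-3/5·(-7.926240)+3/4·0.801584≈5.356932
n=4: y≈5.356932, sp=-3, e=sp−y≈-8.356932; I≈-9.273661, D=e−e_prev≈-13.283173; u=0·(-8.356932)+3/2·(-9.273661)+1/4·(-13.283173)≈-17.231285; next y=-3/5·5.356932+3/4·(-17.231285)≈-16.137623
n=5: y≈-16.137623, sp=-3, e=sp−y≈13.137623; I≈3.863962, D=e−e_prev≈21.494556; u=0·13.137623+3/2·3.863962+1/4·21.494556≈11.169582; next y=-3/5·(-16.137623)+3/4·11.169582≈18.059760
n=6: y≈18.059760, sp=-3, e=sp−y≈-21.059760; I≈-17.195798, D=e−e_prev≈-34.197383; u=0·(-21.059760)+3/2·(-17.195798)+1/4·(-34.197383)≈-34.343043; next y=-3/5·18.059760+3/4·(-34.343043)≈-36.593139
n=7: y≈-36.593139, sp=-3, e=sp−y≈33.593139; I≈16.397340, D=e−e_prev≈54.652899; u=0·33.593139+3/2·16.397340+1/4·54.652899≈38.259235; next y=-3/5·(-36.593139)+3/4·38.259235≈50.650309
n=8: y≈50.650309, sp=5, e=sp−y≈-45.650309; I≈-29.252969, D=e−e_prev≈-79.243448; u=0·(-45.650309)+3/2·(-29.252969)+1/4·(-79.243448)≈-63.690316; next y=-3/5·50.650309+3/4·(-63.690316)≈-78.157922
n=9: y≈-78.157922, sp=5, e=sp−y≈83.157922; I≈53.904953, D=e−e_prev≈128.808232; u=0·83.157922+3/2·53.904953+1/4·128.808232≈113.059488; next y=-3/5·(-78.157922)+3/4·113.059488≈131.689369
n=10: y≈131.689369, sp=5, e=sp−y≈-126.689369; I≈-72.784416, D=e−e_prev≈-209.847292; u=0·(-126.689369)+3/2·(-72.784416)+1/4·(-209.847292)≈-161.638447; next y=-3/5·131.689369+3/4·(-161.638447)≈-200.242457
n=11: y≈-200.242457, sp=5, e=sp−y≈205.242457; I≈132.458041, D=e−e_prev≈331.931826; u=0·205.242457+3/2·132.458041+1/4·331.931826≈281.670018; next y=-3/5·(-200.242457)+3/4·281.670018≈331.397988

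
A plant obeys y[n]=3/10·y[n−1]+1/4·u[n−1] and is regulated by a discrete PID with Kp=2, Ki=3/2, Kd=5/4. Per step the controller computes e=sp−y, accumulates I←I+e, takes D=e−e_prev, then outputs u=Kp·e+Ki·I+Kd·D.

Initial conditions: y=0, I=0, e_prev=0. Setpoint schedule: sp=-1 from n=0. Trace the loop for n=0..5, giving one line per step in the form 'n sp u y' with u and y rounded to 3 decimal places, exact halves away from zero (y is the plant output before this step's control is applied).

(exact arithmetic carried between steps; '≈' marks a value shown rounded to 6 d.p. or computed from one; I and e_prev carry over from the previous line; the table rounds u and y to 3 d.p., halves away from zero)
n=0: y=0, sp=-1, e=sp−y=-1; I=-1, D=e−e_prev=-1; u=2·(-1)+3/2·(-1)+5/4·(-1)=-4.75; next y=3/10·0+1/4·(-4.75)=-1.1875
n=1: y=-1.1875, sp=-1, e=sp−y=0.1875; I=-0.8125, D=e−e_prev=1.1875; u=2·0.1875+3/2·(-0.8125)+5/4·1.1875=0.640625; next y=3/10·(-1.1875)+1/4·0.640625≈-0.196094
n=2: y≈-0.196094, sp=-1, e=sp−y≈-0.803906; I≈-1.616406, D=e−e_prev≈-0.991406; u=2·(-0.803906)+3/2·(-1.616406)+5/4·(-0.991406)≈-5.271680; next y=3/10·(-0.196094)+1/4·(-5.271680)≈-1.376748
n=3: y≈-1.376748, sp=-1, e=sp−y≈0.376748; I≈-1.239658, D=e−e_prev≈1.180654; u=2·0.376748+3/2·(-1.239658)+5/4·1.180654≈0.369827; next y=3/10·(-1.376748)+1/4·0.369827≈-0.320568
n=4: y≈-0.320568, sp=-1, e=sp−y≈-0.679432; I≈-1.919090, D=e−e_prev≈-1.056180; u=2·(-0.679432)+3/2·(-1.919090)+5/4·(-1.056180)≈-5.557726; next y=3/10·(-0.320568)+1/4·(-5.557726)≈-1.485602
n=5: y≈-1.485602, sp=-1, e=sp−y≈0.485602; I≈-1.433489, D=e−e_prev≈1.165034; u=2·0.485602+3/2·(-1.433489)+5/4·1.165034≈0.277263; next y=3/10·(-1.485602)+1/4·0.277263≈-0.376365

0 -1 -4.750 0.000
1 -1 0.641 -1.188
2 -1 -5.272 -0.196
3 -1 0.370 -1.377
4 -1 -5.558 -0.321
5 -1 0.277 -1.486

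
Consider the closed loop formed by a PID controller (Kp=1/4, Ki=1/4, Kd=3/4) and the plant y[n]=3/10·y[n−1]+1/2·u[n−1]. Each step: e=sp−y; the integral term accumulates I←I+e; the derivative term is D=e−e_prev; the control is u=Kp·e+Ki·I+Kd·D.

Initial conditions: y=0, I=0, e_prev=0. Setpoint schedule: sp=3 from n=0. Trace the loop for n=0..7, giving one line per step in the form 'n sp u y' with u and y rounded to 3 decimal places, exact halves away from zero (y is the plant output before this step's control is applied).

(exact arithmetic carried between steps; '≈' marks a value shown rounded to 6 d.p. or computed from one; I and e_prev carry over from the previous line; the table rounds u and y to 3 d.p., halves away from zero)
n=0: y=0, sp=3, e=sp−y=3; I=3, D=e−e_prev=3; u=1/4·3+1/4·3+3/4·3=3.75; next y=3/10·0+1/2·3.75=1.875
n=1: y=1.875, sp=3, e=sp−y=1.125; I=4.125, D=e−e_prev=-1.875; u=1/4·1.125+1/4·4.125+3/4·(-1.875)=-0.09375; next y=3/10·1.875+1/2·(-0.09375)=0.515625
n=2: y=0.515625, sp=3, e=sp−y=2.484375; I=6.609375, D=e−e_prev=1.359375; u=1/4·2.484375+1/4·6.609375+3/4·1.359375≈3.292969; next y=3/10·0.515625+1/2·3.292969≈1.801172
n=3: y≈1.801172, sp=3, e=sp−y≈1.198828; I≈7.808203, D=e−e_prev≈-1.285547; u=1/4·1.198828+1/4·7.808203+3/4·(-1.285547)≈1.287598; next y=3/10·1.801172+1/2·1.287598≈1.184150
n=4: y≈1.184150, sp=3, e=sp−y≈1.815850; I≈9.624053, D=e−e_prev≈0.617021; u=1/4·1.815850+1/4·9.624053+3/4·0.617021≈3.322742; next y=3/10·1.184150+1/2·3.322742≈2.016616
n=5: y≈2.016616, sp=3, e=sp−y≈0.983384; I≈10.607437, D=e−e_prev≈-0.832466; u=1/4·0.983384+1/4·10.607437+3/4·(-0.832466)≈2.273356; next y=3/10·2.016616+1/2·2.273356≈1.741663
n=6: y≈1.741663, sp=3, e=sp−y≈1.258337; I≈11.865774, D=e−e_prev≈0.274953; u=1/4·1.258337+1/4·11.865774+3/4·0.274953≈3.487243; next y=3/10·1.741663+1/2·3.487243≈2.266120
n=7: y≈2.266120, sp=3, e=sp−y≈0.733880; I≈12.599654, D=e−e_prev≈-0.524457; u=1/4·0.733880+1/4·12.599654+3/4·(-0.524457)≈2.940040; next y=3/10·2.266120+1/2·2.940040≈2.149856

0 3 3.750 0.000
1 3 -0.094 1.875
2 3 3.293 0.516
3 3 1.288 1.801
4 3 3.323 1.184
5 3 2.273 2.017
6 3 3.487 1.742
7 3 2.940 2.266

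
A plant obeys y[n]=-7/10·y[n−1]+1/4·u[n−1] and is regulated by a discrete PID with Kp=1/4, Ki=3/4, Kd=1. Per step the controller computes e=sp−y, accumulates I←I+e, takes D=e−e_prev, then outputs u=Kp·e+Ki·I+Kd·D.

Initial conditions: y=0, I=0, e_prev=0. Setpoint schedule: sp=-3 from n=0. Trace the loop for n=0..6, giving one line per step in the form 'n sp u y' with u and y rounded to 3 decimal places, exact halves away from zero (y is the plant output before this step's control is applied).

(exact arithmetic carried between steps; '≈' marks a value shown rounded to 6 d.p. or computed from one; I and e_prev carry over from the previous line; the table rounds u and y to 3 d.p., halves away from zero)
n=0: y=0, sp=-3, e=sp−y=-3; I=-3, D=e−e_prev=-3; u=1/4·(-3)+3/4·(-3)+1·(-3)=-6; next y=-7/10·0+1/4·(-6)=-1.5
n=1: y=-1.5, sp=-3, e=sp−y=-1.5; I=-4.5, D=e−e_prev=1.5; u=1/4·(-1.5)+3/4·(-4.5)+1·1.5=-2.25; next y=-7/10·(-1.5)+1/4·(-2.25)=0.4875
n=2: y=0.4875, sp=-3, e=sp−y=-3.4875; I=-7.9875, D=e−e_prev=-1.9875; u=1/4·(-3.4875)+3/4·(-7.9875)+1·(-1.9875)=-8.85; next y=-7/10·0.4875+1/4·(-8.85)=-2.55375
n=3: y=-2.55375, sp=-3, e=sp−y=-0.44625; I=-8.43375, D=e−e_prev=3.04125; u=1/4·(-0.44625)+3/4·(-8.43375)+1·3.04125=-3.395625; next y=-7/10·(-2.55375)+1/4·(-3.395625)≈0.938719
n=4: y≈0.938719, sp=-3, e=sp−y≈-3.938719; I≈-12.372469, D=e−e_prev≈-3.492469; u=1/4·(-3.938719)+3/4·(-12.372469)+1·(-3.492469)≈-13.7565; next y=-7/10·0.938719+1/4·(-13.7565)≈-4.096228
n=5: y≈-4.096228, sp=-3, e=sp−y≈1.096228; I≈-11.276241, D=e−e_prev≈5.034947; u=1/4·1.096228+3/4·(-11.276241)+1·5.034947≈-3.148177; next y=-7/10·(-4.096228)+1/4·(-3.148177)≈2.080316
n=6: y≈2.080316, sp=-3, e=sp−y≈-5.080316; I≈-16.356556, D=e−e_prev≈-6.176544; u=1/4·(-5.080316)+3/4·(-16.356556)+1·(-6.176544)≈-19.714040; next y=-7/10·2.080316+1/4·(-19.714040)≈-6.384731

0 -3 -6.000 0.000
1 -3 -2.250 -1.500
2 -3 -8.850 0.488
3 -3 -3.396 -2.554
4 -3 -13.757 0.939
5 -3 -3.148 -4.096
6 -3 -19.714 2.080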